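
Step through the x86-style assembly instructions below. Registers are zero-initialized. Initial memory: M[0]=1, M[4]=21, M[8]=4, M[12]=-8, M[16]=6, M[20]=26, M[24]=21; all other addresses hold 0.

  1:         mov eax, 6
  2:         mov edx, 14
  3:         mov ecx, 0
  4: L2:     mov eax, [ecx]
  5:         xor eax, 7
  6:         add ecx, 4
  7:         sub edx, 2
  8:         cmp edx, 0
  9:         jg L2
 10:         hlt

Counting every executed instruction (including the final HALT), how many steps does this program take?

mov eax, 6 → eax=6
mov edx, 14 → edx=14
mov ecx, 0 → ecx=0
mov eax, [ecx] → eax=M[0]=1
xor eax, 7 → eax=1^7=6
add ecx, 4 → ecx=0+4=4
sub edx, 2 → edx=14-2=12
cmp edx, 0  (cmp 12,0)
jg L2: taken
mov eax, [ecx] → eax=M[4]=21
xor eax, 7 → eax=21^7=18
add ecx, 4 → ecx=4+4=8
sub edx, 2 → edx=12-2=10
cmp edx, 0  (cmp 10,0)
jg L2: taken
mov eax, [ecx] → eax=M[8]=4
xor eax, 7 → eax=4^7=3
add ecx, 4 → ecx=8+4=12
sub edx, 2 → edx=10-2=8
cmp edx, 0  (cmp 8,0)
jg L2: taken
mov eax, [ecx] → eax=M[12]=-8
xor eax, 7 → eax=(-8)^7=-1
add ecx, 4 → ecx=12+4=16
sub edx, 2 → edx=8-2=6
cmp edx, 0  (cmp 6,0)
jg L2: taken
mov eax, [ecx] → eax=M[16]=6
xor eax, 7 → eax=6^7=1
add ecx, 4 → ecx=16+4=20
sub edx, 2 → edx=6-2=4
cmp edx, 0  (cmp 4,0)
jg L2: taken
mov eax, [ecx] → eax=M[20]=26
xor eax, 7 → eax=26^7=29
add ecx, 4 → ecx=20+4=24
sub edx, 2 → edx=4-2=2
cmp edx, 0  (cmp 2,0)
jg L2: taken
mov eax, [ecx] → eax=M[24]=21
xor eax, 7 → eax=21^7=18
add ecx, 4 → ecx=24+4=28
sub edx, 2 → edx=2-2=0
cmp edx, 0  (cmp 0,0)
jg L2: not taken
halt.
Total executed instructions: 46.

46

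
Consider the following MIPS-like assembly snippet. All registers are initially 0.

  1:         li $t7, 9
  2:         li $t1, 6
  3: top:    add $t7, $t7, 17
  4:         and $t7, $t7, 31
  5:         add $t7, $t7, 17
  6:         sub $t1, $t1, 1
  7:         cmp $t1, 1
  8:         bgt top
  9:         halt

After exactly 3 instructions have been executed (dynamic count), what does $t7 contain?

li $t7, 9 → $t7=9
li $t1, 6 → $t1=6
add $t7, $t7, 17 → $t7=9+17=26
After step 3: $t7 = 26.

26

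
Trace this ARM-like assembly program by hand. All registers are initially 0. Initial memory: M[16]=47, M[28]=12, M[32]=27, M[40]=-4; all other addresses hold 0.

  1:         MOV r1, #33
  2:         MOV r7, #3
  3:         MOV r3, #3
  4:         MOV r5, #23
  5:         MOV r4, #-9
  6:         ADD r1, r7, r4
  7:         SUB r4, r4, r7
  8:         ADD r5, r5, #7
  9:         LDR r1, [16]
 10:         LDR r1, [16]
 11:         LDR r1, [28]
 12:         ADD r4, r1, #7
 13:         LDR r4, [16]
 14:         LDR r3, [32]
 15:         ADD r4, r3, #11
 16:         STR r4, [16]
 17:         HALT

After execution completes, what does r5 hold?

30

after MOV r1, #33: r1=33
after MOV r7, #3: r7=3
after MOV r3, #3: r3=3
after MOV r5, #23: r5=23
after MOV r4, #-9: r4=-9
after ADD r1, r7, r4: r1=3+(-9)=-6
after SUB r4, r4, r7: r4=(-9)-3=-12
after ADD r5, r5, #7: r5=23+7=30
after LDR r1, [16]: r1=M[16]=47
after LDR r1, [16]: r1=M[16]=47
after LDR r1, [28]: r1=M[28]=12
after ADD r4, r1, #7: r4=12+7=19
after LDR r4, [16]: r4=M[16]=47
after LDR r3, [32]: r3=M[32]=27
after ADD r4, r3, #11: r4=27+11=38
STR r4, [16] → M[16]=38
halt.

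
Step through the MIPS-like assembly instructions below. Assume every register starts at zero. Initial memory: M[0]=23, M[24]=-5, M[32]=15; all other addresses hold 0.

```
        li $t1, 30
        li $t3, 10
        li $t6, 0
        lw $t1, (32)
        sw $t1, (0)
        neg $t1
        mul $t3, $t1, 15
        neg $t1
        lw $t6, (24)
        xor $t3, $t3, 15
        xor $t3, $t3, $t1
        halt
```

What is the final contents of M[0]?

$t1=30
$t3=10
$t6=0
$t1=M[32]=15
sw $t1, (0) → M[0]=15
$t1=-(15)=-15
$t3=(-15)*15=-225
$t1=-(-15)=15
$t6=M[24]=-5
$t3=(-225)^15=-240
$t3=(-240)^15=-225
halt.

15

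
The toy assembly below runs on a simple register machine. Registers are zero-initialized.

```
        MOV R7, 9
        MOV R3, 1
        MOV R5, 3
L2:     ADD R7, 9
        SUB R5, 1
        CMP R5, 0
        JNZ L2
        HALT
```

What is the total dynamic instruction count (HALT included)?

16

MOV R7, 9 → R7=9
MOV R3, 1 → R3=1
MOV R5, 3 → R5=3
ADD R7, 9 → R7=9+9=18
SUB R5, 1 → R5=3-1=2
CMP R5, 0  (cmp 2,0)
JNZ L2: taken
ADD R7, 9 → R7=18+9=27
SUB R5, 1 → R5=2-1=1
CMP R5, 0  (cmp 1,0)
JNZ L2: taken
ADD R7, 9 → R7=27+9=36
SUB R5, 1 → R5=1-1=0
CMP R5, 0  (cmp 0,0)
JNZ L2: not taken
halt.
Total executed instructions: 16.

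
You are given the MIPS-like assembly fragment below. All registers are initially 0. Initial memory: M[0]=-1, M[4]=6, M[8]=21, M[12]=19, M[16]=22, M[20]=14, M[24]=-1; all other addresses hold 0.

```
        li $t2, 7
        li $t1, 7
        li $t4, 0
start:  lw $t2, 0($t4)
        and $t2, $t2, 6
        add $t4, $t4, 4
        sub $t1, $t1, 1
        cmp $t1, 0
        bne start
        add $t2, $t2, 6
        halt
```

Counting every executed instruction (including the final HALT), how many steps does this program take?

47

after li $t2, 7: $t2=7
after li $t1, 7: $t1=7
after li $t4, 0: $t4=0
after lw $t2, 0($t4): $t2=M[0]=-1
after and $t2, $t2, 6: $t2=(-1)&6=6
after add $t4, $t4, 4: $t4=0+4=4
after sub $t1, $t1, 1: $t1=7-1=6
cmp $t1, 0  (cmp 6,0)
bne start: taken
after lw $t2, 0($t4): $t2=M[4]=6
after and $t2, $t2, 6: $t2=6&6=6
after add $t4, $t4, 4: $t4=4+4=8
after sub $t1, $t1, 1: $t1=6-1=5
cmp $t1, 0  (cmp 5,0)
bne start: taken
after lw $t2, 0($t4): $t2=M[8]=21
after and $t2, $t2, 6: $t2=21&6=4
after add $t4, $t4, 4: $t4=8+4=12
after sub $t1, $t1, 1: $t1=5-1=4
cmp $t1, 0  (cmp 4,0)
bne start: taken
after lw $t2, 0($t4): $t2=M[12]=19
after and $t2, $t2, 6: $t2=19&6=2
after add $t4, $t4, 4: $t4=12+4=16
after sub $t1, $t1, 1: $t1=4-1=3
cmp $t1, 0  (cmp 3,0)
bne start: taken
after lw $t2, 0($t4): $t2=M[16]=22
after and $t2, $t2, 6: $t2=22&6=6
after add $t4, $t4, 4: $t4=16+4=20
after sub $t1, $t1, 1: $t1=3-1=2
cmp $t1, 0  (cmp 2,0)
bne start: taken
after lw $t2, 0($t4): $t2=M[20]=14
after and $t2, $t2, 6: $t2=14&6=6
after add $t4, $t4, 4: $t4=20+4=24
after sub $t1, $t1, 1: $t1=2-1=1
cmp $t1, 0  (cmp 1,0)
bne start: taken
after lw $t2, 0($t4): $t2=M[24]=-1
after and $t2, $t2, 6: $t2=(-1)&6=6
after add $t4, $t4, 4: $t4=24+4=28
after sub $t1, $t1, 1: $t1=1-1=0
cmp $t1, 0  (cmp 0,0)
bne start: not taken
after add $t2, $t2, 6: $t2=6+6=12
halt.
Total executed instructions: 47.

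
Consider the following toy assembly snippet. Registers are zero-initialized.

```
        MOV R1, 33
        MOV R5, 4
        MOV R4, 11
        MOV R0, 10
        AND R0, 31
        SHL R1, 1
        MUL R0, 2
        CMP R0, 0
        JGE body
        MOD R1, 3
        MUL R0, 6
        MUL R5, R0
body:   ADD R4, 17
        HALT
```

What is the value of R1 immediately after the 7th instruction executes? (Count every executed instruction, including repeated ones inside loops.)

66

MOV R1, 33 → R1=33
MOV R5, 4 → R5=4
MOV R4, 11 → R4=11
MOV R0, 10 → R0=10
AND R0, 31 → R0=10&31=10
SHL R1, 1 → R1=33<<1=66
MUL R0, 2 → R0=10*2=20
After step 7: R1 = 66.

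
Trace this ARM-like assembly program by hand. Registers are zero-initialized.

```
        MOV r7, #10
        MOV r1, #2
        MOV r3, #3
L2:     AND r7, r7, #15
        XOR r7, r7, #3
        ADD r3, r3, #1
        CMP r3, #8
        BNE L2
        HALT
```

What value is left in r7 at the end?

after MOV r7, #10: r7=10
after MOV r1, #2: r1=2
after MOV r3, #3: r3=3
after AND r7, r7, #15: r7=10&15=10
after XOR r7, r7, #3: r7=10^3=9
after ADD r3, r3, #1: r3=3+1=4
CMP r3, #8  (cmp 4,8)
BNE L2: taken
after AND r7, r7, #15: r7=9&15=9
after XOR r7, r7, #3: r7=9^3=10
after ADD r3, r3, #1: r3=4+1=5
CMP r3, #8  (cmp 5,8)
BNE L2: taken
after AND r7, r7, #15: r7=10&15=10
after XOR r7, r7, #3: r7=10^3=9
after ADD r3, r3, #1: r3=5+1=6
CMP r3, #8  (cmp 6,8)
BNE L2: taken
after AND r7, r7, #15: r7=9&15=9
after XOR r7, r7, #3: r7=9^3=10
after ADD r3, r3, #1: r3=6+1=7
CMP r3, #8  (cmp 7,8)
BNE L2: taken
after AND r7, r7, #15: r7=10&15=10
after XOR r7, r7, #3: r7=10^3=9
after ADD r3, r3, #1: r3=7+1=8
CMP r3, #8  (cmp 8,8)
BNE L2: not taken
halt.

9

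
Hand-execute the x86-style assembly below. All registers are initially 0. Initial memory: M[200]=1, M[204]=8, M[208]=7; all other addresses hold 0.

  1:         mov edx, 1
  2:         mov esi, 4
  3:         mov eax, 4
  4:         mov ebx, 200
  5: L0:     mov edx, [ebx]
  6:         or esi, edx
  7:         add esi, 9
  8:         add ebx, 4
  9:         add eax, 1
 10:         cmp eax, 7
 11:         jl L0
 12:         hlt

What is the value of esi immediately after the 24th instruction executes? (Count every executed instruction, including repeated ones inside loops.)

edx=1
esi=4
eax=4
ebx=200
edx=M[200]=1
esi=4|1=5
esi=5+9=14
ebx=200+4=204
eax=4+1=5
cmp eax, 7  (cmp 5,7)
jl L0: taken
edx=M[204]=8
esi=14|8=14
esi=14+9=23
ebx=204+4=208
eax=5+1=6
cmp eax, 7  (cmp 6,7)
jl L0: taken
edx=M[208]=7
esi=23|7=23
esi=23+9=32
ebx=208+4=212
eax=6+1=7
cmp eax, 7  (cmp 7,7)
After step 24: esi = 32.

32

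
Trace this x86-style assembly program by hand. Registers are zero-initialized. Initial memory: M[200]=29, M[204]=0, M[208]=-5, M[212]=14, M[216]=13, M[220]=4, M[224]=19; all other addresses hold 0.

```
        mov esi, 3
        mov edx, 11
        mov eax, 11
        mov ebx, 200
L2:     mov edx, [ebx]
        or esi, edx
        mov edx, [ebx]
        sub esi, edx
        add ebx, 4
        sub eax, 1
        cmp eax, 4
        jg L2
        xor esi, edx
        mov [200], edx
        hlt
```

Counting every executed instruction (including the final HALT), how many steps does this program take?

esi=3
edx=11
eax=11
ebx=200
edx=M[200]=29
esi=3|29=31
edx=M[200]=29
esi=31-29=2
ebx=200+4=204
eax=11-1=10
cmp eax, 4  (cmp 10,4)
jg L2: taken
edx=M[204]=0
esi=2|0=2
edx=M[204]=0
esi=2-0=2
ebx=204+4=208
eax=10-1=9
cmp eax, 4  (cmp 9,4)
jg L2: taken
edx=M[208]=-5
esi=2|(-5)=-5
edx=M[208]=-5
esi=(-5)-(-5)=0
ebx=208+4=212
eax=9-1=8
cmp eax, 4  (cmp 8,4)
jg L2: taken
edx=M[212]=14
esi=0|14=14
edx=M[212]=14
esi=14-14=0
ebx=212+4=216
eax=8-1=7
cmp eax, 4  (cmp 7,4)
jg L2: taken
edx=M[216]=13
esi=0|13=13
edx=M[216]=13
esi=13-13=0
ebx=216+4=220
eax=7-1=6
cmp eax, 4  (cmp 6,4)
jg L2: taken
edx=M[220]=4
esi=0|4=4
edx=M[220]=4
esi=4-4=0
ebx=220+4=224
eax=6-1=5
cmp eax, 4  (cmp 5,4)
jg L2: taken
edx=M[224]=19
esi=0|19=19
edx=M[224]=19
esi=19-19=0
ebx=224+4=228
eax=5-1=4
cmp eax, 4  (cmp 4,4)
jg L2: not taken
esi=0^19=19
mov [200], edx → M[200]=19
halt.
Total executed instructions: 63.

63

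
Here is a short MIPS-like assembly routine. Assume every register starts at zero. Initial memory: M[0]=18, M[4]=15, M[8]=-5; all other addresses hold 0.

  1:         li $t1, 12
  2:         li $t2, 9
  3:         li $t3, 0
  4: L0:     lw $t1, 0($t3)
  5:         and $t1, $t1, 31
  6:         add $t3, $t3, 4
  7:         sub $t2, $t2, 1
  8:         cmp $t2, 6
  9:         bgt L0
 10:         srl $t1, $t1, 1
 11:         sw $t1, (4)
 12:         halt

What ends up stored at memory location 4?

$t1=12
$t2=9
$t3=0
$t1=M[0]=18
$t1=18&31=18
$t3=0+4=4
$t2=9-1=8
cmp $t2, 6  (cmp 8,6)
bgt L0: taken
$t1=M[4]=15
$t1=15&31=15
$t3=4+4=8
$t2=8-1=7
cmp $t2, 6  (cmp 7,6)
bgt L0: taken
$t1=M[8]=-5
$t1=(-5)&31=27
$t3=8+4=12
$t2=7-1=6
cmp $t2, 6  (cmp 6,6)
bgt L0: not taken
$t1=27>>1=13
sw $t1, (4) → M[4]=13
halt.

13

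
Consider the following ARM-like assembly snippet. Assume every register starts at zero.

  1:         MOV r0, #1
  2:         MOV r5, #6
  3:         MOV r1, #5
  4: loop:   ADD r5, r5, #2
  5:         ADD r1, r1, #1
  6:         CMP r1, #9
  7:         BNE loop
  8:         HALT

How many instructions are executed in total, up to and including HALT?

after MOV r0, #1: r0=1
after MOV r5, #6: r5=6
after MOV r1, #5: r1=5
after ADD r5, r5, #2: r5=6+2=8
after ADD r1, r1, #1: r1=5+1=6
CMP r1, #9  (cmp 6,9)
BNE loop: taken
after ADD r5, r5, #2: r5=8+2=10
after ADD r1, r1, #1: r1=6+1=7
CMP r1, #9  (cmp 7,9)
BNE loop: taken
after ADD r5, r5, #2: r5=10+2=12
after ADD r1, r1, #1: r1=7+1=8
CMP r1, #9  (cmp 8,9)
BNE loop: taken
after ADD r5, r5, #2: r5=12+2=14
after ADD r1, r1, #1: r1=8+1=9
CMP r1, #9  (cmp 9,9)
BNE loop: not taken
halt.
Total executed instructions: 20.

20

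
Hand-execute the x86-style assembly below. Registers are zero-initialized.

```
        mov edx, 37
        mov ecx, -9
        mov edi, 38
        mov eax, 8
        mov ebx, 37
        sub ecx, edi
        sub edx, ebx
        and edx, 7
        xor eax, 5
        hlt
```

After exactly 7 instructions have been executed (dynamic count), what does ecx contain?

after mov edx, 37: edx=37
after mov ecx, -9: ecx=-9
after mov edi, 38: edi=38
after mov eax, 8: eax=8
after mov ebx, 37: ebx=37
after sub ecx, edi: ecx=(-9)-38=-47
after sub edx, ebx: edx=37-37=0
After step 7: ecx = -47.

-47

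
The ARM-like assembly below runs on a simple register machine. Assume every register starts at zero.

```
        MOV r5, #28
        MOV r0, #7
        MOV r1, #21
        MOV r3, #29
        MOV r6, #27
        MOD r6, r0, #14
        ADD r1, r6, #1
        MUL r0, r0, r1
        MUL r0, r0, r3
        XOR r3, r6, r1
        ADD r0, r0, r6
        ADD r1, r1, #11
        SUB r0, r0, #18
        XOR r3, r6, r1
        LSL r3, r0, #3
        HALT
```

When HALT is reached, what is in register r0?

MOV r5, #28 → r5=28
MOV r0, #7 → r0=7
MOV r1, #21 → r1=21
MOV r3, #29 → r3=29
MOV r6, #27 → r6=27
MOD r6, r0, #14 → r6=7%14=7
ADD r1, r6, #1 → r1=7+1=8
MUL r0, r0, r1 → r0=7*8=56
MUL r0, r0, r3 → r0=56*29=1624
XOR r3, r6, r1 → r3=7^8=15
ADD r0, r0, r6 → r0=1624+7=1631
ADD r1, r1, #11 → r1=8+11=19
SUB r0, r0, #18 → r0=1631-18=1613
XOR r3, r6, r1 → r3=7^19=20
LSL r3, r0, #3 → r3=1613<<3=12904
halt.

1613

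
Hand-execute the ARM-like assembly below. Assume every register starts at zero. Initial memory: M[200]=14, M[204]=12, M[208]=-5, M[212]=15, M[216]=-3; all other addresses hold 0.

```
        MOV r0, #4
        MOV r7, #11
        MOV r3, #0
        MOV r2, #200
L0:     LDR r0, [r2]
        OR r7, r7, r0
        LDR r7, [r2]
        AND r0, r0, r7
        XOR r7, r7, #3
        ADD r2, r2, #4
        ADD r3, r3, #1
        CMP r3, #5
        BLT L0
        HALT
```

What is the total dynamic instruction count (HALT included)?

MOV r0, #4 → r0=4
MOV r7, #11 → r7=11
MOV r3, #0 → r3=0
MOV r2, #200 → r2=200
LDR r0, [r2] → r0=M[200]=14
OR r7, r7, r0 → r7=11|14=15
LDR r7, [r2] → r7=M[200]=14
AND r0, r0, r7 → r0=14&14=14
XOR r7, r7, #3 → r7=14^3=13
ADD r2, r2, #4 → r2=200+4=204
ADD r3, r3, #1 → r3=0+1=1
CMP r3, #5  (cmp 1,5)
BLT L0: taken
LDR r0, [r2] → r0=M[204]=12
OR r7, r7, r0 → r7=13|12=13
LDR r7, [r2] → r7=M[204]=12
AND r0, r0, r7 → r0=12&12=12
XOR r7, r7, #3 → r7=12^3=15
ADD r2, r2, #4 → r2=204+4=208
ADD r3, r3, #1 → r3=1+1=2
CMP r3, #5  (cmp 2,5)
BLT L0: taken
LDR r0, [r2] → r0=M[208]=-5
OR r7, r7, r0 → r7=15|(-5)=-1
LDR r7, [r2] → r7=M[208]=-5
AND r0, r0, r7 → r0=(-5)&(-5)=-5
XOR r7, r7, #3 → r7=(-5)^3=-8
ADD r2, r2, #4 → r2=208+4=212
ADD r3, r3, #1 → r3=2+1=3
CMP r3, #5  (cmp 3,5)
BLT L0: taken
LDR r0, [r2] → r0=M[212]=15
OR r7, r7, r0 → r7=(-8)|15=-1
LDR r7, [r2] → r7=M[212]=15
AND r0, r0, r7 → r0=15&15=15
XOR r7, r7, #3 → r7=15^3=12
ADD r2, r2, #4 → r2=212+4=216
ADD r3, r3, #1 → r3=3+1=4
CMP r3, #5  (cmp 4,5)
BLT L0: taken
LDR r0, [r2] → r0=M[216]=-3
OR r7, r7, r0 → r7=12|(-3)=-3
LDR r7, [r2] → r7=M[216]=-3
AND r0, r0, r7 → r0=(-3)&(-3)=-3
XOR r7, r7, #3 → r7=(-3)^3=-2
ADD r2, r2, #4 → r2=216+4=220
ADD r3, r3, #1 → r3=4+1=5
CMP r3, #5  (cmp 5,5)
BLT L0: not taken
halt.
Total executed instructions: 50.

50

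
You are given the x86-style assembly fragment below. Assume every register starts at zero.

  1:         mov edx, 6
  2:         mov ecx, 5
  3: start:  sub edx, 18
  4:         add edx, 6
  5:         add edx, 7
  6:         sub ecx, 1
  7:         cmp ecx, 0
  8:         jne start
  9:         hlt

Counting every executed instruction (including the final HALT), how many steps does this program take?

mov edx, 6 → edx=6
mov ecx, 5 → ecx=5
sub edx, 18 → edx=6-18=-12
add edx, 6 → edx=(-12)+6=-6
add edx, 7 → edx=(-6)+7=1
sub ecx, 1 → ecx=5-1=4
cmp ecx, 0  (cmp 4,0)
jne start: taken
sub edx, 18 → edx=1-18=-17
add edx, 6 → edx=(-17)+6=-11
add edx, 7 → edx=(-11)+7=-4
sub ecx, 1 → ecx=4-1=3
cmp ecx, 0  (cmp 3,0)
jne start: taken
sub edx, 18 → edx=(-4)-18=-22
add edx, 6 → edx=(-22)+6=-16
add edx, 7 → edx=(-16)+7=-9
sub ecx, 1 → ecx=3-1=2
cmp ecx, 0  (cmp 2,0)
jne start: taken
sub edx, 18 → edx=(-9)-18=-27
add edx, 6 → edx=(-27)+6=-21
add edx, 7 → edx=(-21)+7=-14
sub ecx, 1 → ecx=2-1=1
cmp ecx, 0  (cmp 1,0)
jne start: taken
sub edx, 18 → edx=(-14)-18=-32
add edx, 6 → edx=(-32)+6=-26
add edx, 7 → edx=(-26)+7=-19
sub ecx, 1 → ecx=1-1=0
cmp ecx, 0  (cmp 0,0)
jne start: not taken
halt.
Total executed instructions: 33.

33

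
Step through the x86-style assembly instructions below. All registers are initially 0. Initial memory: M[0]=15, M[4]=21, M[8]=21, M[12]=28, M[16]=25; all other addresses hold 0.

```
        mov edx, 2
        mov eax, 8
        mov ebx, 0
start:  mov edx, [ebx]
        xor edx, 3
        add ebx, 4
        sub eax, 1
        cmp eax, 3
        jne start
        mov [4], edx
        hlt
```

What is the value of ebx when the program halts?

20

edx=2
eax=8
ebx=0
edx=M[0]=15
edx=15^3=12
ebx=0+4=4
eax=8-1=7
cmp eax, 3  (cmp 7,3)
jne start: taken
edx=M[4]=21
edx=21^3=22
ebx=4+4=8
eax=7-1=6
cmp eax, 3  (cmp 6,3)
jne start: taken
edx=M[8]=21
edx=21^3=22
ebx=8+4=12
eax=6-1=5
cmp eax, 3  (cmp 5,3)
jne start: taken
edx=M[12]=28
edx=28^3=31
ebx=12+4=16
eax=5-1=4
cmp eax, 3  (cmp 4,3)
jne start: taken
edx=M[16]=25
edx=25^3=26
ebx=16+4=20
eax=4-1=3
cmp eax, 3  (cmp 3,3)
jne start: not taken
mov [4], edx → M[4]=26
halt.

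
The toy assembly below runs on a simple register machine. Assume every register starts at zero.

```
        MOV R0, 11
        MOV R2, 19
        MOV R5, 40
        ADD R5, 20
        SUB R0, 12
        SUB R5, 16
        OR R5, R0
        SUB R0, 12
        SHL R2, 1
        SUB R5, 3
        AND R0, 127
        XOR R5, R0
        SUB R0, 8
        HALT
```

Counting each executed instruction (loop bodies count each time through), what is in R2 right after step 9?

38

MOV R0, 11 → R0=11
MOV R2, 19 → R2=19
MOV R5, 40 → R5=40
ADD R5, 20 → R5=40+20=60
SUB R0, 12 → R0=11-12=-1
SUB R5, 16 → R5=60-16=44
OR R5, R0 → R5=44|(-1)=-1
SUB R0, 12 → R0=(-1)-12=-13
SHL R2, 1 → R2=19<<1=38
After step 9: R2 = 38.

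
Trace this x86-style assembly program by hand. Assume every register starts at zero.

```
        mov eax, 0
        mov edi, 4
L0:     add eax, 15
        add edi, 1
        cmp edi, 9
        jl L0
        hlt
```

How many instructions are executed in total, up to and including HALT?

23

after mov eax, 0: eax=0
after mov edi, 4: edi=4
after add eax, 15: eax=0+15=15
after add edi, 1: edi=4+1=5
cmp edi, 9  (cmp 5,9)
jl L0: taken
after add eax, 15: eax=15+15=30
after add edi, 1: edi=5+1=6
cmp edi, 9  (cmp 6,9)
jl L0: taken
after add eax, 15: eax=30+15=45
after add edi, 1: edi=6+1=7
cmp edi, 9  (cmp 7,9)
jl L0: taken
after add eax, 15: eax=45+15=60
after add edi, 1: edi=7+1=8
cmp edi, 9  (cmp 8,9)
jl L0: taken
after add eax, 15: eax=60+15=75
after add edi, 1: edi=8+1=9
cmp edi, 9  (cmp 9,9)
jl L0: not taken
halt.
Total executed instructions: 23.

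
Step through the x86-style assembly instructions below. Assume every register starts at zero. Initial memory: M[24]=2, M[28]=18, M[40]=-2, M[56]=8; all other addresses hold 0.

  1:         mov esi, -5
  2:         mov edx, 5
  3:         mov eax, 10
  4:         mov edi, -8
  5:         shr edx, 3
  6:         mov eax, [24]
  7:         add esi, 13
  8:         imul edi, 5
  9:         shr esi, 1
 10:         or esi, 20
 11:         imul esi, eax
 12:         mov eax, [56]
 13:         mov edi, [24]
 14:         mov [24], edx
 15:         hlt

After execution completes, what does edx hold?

0

mov esi, -5 → esi=-5
mov edx, 5 → edx=5
mov eax, 10 → eax=10
mov edi, -8 → edi=-8
shr edx, 3 → edx=5>>3=0
mov eax, [24] → eax=M[24]=2
add esi, 13 → esi=(-5)+13=8
imul edi, 5 → edi=(-8)*5=-40
shr esi, 1 → esi=8>>1=4
or esi, 20 → esi=4|20=20
imul esi, eax → esi=20*2=40
mov eax, [56] → eax=M[56]=8
mov edi, [24] → edi=M[24]=2
mov [24], edx → M[24]=0
halt.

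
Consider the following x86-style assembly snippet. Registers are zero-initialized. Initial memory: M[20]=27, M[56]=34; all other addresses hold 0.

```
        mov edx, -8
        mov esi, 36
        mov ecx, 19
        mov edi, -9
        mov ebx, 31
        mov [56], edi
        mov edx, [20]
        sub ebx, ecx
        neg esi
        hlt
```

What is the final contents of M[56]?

-9

after mov edx, -8: edx=-8
after mov esi, 36: esi=36
after mov ecx, 19: ecx=19
after mov edi, -9: edi=-9
after mov ebx, 31: ebx=31
mov [56], edi → M[56]=-9
after mov edx, [20]: edx=M[20]=27
after sub ebx, ecx: ebx=31-19=12
after neg esi: esi=-(36)=-36
halt.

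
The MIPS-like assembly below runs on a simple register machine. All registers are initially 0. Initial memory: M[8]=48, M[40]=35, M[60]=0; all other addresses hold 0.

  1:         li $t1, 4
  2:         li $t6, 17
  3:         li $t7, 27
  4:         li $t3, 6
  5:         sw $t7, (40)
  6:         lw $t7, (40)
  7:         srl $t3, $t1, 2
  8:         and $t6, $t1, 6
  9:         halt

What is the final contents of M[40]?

$t1=4
$t6=17
$t7=27
$t3=6
sw $t7, (40) → M[40]=27
$t7=M[40]=27
$t3=4>>2=1
$t6=4&6=4
halt.

27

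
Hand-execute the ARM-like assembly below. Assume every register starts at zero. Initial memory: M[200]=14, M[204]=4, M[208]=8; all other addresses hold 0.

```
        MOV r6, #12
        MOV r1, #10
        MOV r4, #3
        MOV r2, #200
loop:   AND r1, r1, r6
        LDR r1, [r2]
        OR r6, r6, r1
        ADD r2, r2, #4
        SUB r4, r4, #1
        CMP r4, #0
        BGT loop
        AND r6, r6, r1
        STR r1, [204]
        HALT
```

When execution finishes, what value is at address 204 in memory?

after MOV r6, #12: r6=12
after MOV r1, #10: r1=10
after MOV r4, #3: r4=3
after MOV r2, #200: r2=200
after AND r1, r1, r6: r1=10&12=8
after LDR r1, [r2]: r1=M[200]=14
after OR r6, r6, r1: r6=12|14=14
after ADD r2, r2, #4: r2=200+4=204
after SUB r4, r4, #1: r4=3-1=2
CMP r4, #0  (cmp 2,0)
BGT loop: taken
after AND r1, r1, r6: r1=14&14=14
after LDR r1, [r2]: r1=M[204]=4
after OR r6, r6, r1: r6=14|4=14
after ADD r2, r2, #4: r2=204+4=208
after SUB r4, r4, #1: r4=2-1=1
CMP r4, #0  (cmp 1,0)
BGT loop: taken
after AND r1, r1, r6: r1=4&14=4
after LDR r1, [r2]: r1=M[208]=8
after OR r6, r6, r1: r6=14|8=14
after ADD r2, r2, #4: r2=208+4=212
after SUB r4, r4, #1: r4=1-1=0
CMP r4, #0  (cmp 0,0)
BGT loop: not taken
after AND r6, r6, r1: r6=14&8=8
STR r1, [204] → M[204]=8
halt.

8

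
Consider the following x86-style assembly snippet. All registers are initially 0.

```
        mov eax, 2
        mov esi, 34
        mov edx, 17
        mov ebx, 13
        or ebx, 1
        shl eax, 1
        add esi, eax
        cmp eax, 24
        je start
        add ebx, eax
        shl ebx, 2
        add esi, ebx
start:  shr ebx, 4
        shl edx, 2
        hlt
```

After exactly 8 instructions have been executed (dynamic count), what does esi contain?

mov eax, 2 → eax=2
mov esi, 34 → esi=34
mov edx, 17 → edx=17
mov ebx, 13 → ebx=13
or ebx, 1 → ebx=13|1=13
shl eax, 1 → eax=2<<1=4
add esi, eax → esi=34+4=38
cmp eax, 24  (cmp 4,24)
After step 8: esi = 38.

38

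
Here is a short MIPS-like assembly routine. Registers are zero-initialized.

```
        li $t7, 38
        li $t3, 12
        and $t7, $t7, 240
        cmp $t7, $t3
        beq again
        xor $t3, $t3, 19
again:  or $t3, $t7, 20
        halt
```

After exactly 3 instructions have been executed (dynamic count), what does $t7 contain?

32

$t7=38
$t3=12
$t7=38&240=32
After step 3: $t7 = 32.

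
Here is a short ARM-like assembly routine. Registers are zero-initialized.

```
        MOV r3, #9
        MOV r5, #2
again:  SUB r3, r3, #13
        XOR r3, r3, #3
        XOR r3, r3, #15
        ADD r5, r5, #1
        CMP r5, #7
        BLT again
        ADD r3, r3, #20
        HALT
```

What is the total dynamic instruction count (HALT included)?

r3=9
r5=2
r3=9-13=-4
r3=(-4)^3=-1
r3=(-1)^15=-16
r5=2+1=3
CMP r5, #7  (cmp 3,7)
BLT again: taken
r3=(-16)-13=-29
r3=(-29)^3=-32
r3=(-32)^15=-17
r5=3+1=4
CMP r5, #7  (cmp 4,7)
BLT again: taken
r3=(-17)-13=-30
r3=(-30)^3=-31
r3=(-31)^15=-18
r5=4+1=5
CMP r5, #7  (cmp 5,7)
BLT again: taken
r3=(-18)-13=-31
r3=(-31)^3=-30
r3=(-30)^15=-19
r5=5+1=6
CMP r5, #7  (cmp 6,7)
BLT again: taken
r3=(-19)-13=-32
r3=(-32)^3=-29
r3=(-29)^15=-20
r5=6+1=7
CMP r5, #7  (cmp 7,7)
BLT again: not taken
r3=(-20)+20=0
halt.
Total executed instructions: 34.

34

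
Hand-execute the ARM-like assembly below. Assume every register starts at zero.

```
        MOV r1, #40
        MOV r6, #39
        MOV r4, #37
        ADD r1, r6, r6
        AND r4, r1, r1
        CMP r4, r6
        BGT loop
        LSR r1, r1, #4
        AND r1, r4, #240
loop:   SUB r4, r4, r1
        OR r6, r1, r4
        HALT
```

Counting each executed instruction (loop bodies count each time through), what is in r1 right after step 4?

78

MOV r1, #40 → r1=40
MOV r6, #39 → r6=39
MOV r4, #37 → r4=37
ADD r1, r6, r6 → r1=39+39=78
After step 4: r1 = 78.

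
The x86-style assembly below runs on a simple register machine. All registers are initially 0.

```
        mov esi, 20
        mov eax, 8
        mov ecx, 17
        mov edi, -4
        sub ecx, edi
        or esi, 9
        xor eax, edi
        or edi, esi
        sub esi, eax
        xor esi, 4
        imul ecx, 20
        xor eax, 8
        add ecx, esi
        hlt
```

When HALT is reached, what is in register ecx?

465

mov esi, 20 → esi=20
mov eax, 8 → eax=8
mov ecx, 17 → ecx=17
mov edi, -4 → edi=-4
sub ecx, edi → ecx=17-(-4)=21
or esi, 9 → esi=20|9=29
xor eax, edi → eax=8^(-4)=-12
or edi, esi → edi=(-4)|29=-3
sub esi, eax → esi=29-(-12)=41
xor esi, 4 → esi=41^4=45
imul ecx, 20 → ecx=21*20=420
xor eax, 8 → eax=(-12)^8=-4
add ecx, esi → ecx=420+45=465
halt.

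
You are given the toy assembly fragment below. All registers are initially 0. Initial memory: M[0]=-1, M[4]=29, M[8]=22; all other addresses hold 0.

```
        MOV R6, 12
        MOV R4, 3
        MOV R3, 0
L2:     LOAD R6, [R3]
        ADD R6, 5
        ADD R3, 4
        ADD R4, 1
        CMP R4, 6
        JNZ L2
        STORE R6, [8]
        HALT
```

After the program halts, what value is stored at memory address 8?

27

R6=12
R4=3
R3=0
R6=M[0]=-1
R6=(-1)+5=4
R3=0+4=4
R4=3+1=4
CMP R4, 6  (cmp 4,6)
JNZ L2: taken
R6=M[4]=29
R6=29+5=34
R3=4+4=8
R4=4+1=5
CMP R4, 6  (cmp 5,6)
JNZ L2: taken
R6=M[8]=22
R6=22+5=27
R3=8+4=12
R4=5+1=6
CMP R4, 6  (cmp 6,6)
JNZ L2: not taken
STORE R6, [8] → M[8]=27
halt.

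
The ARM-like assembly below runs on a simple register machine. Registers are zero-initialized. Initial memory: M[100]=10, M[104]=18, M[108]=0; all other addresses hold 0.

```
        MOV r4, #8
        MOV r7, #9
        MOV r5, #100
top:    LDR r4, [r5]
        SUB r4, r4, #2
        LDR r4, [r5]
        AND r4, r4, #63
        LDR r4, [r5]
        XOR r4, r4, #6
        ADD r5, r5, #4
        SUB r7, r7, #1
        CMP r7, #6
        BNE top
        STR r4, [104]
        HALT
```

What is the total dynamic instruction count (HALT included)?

after MOV r4, #8: r4=8
after MOV r7, #9: r7=9
after MOV r5, #100: r5=100
after LDR r4, [r5]: r4=M[100]=10
after SUB r4, r4, #2: r4=10-2=8
after LDR r4, [r5]: r4=M[100]=10
after AND r4, r4, #63: r4=10&63=10
after LDR r4, [r5]: r4=M[100]=10
after XOR r4, r4, #6: r4=10^6=12
after ADD r5, r5, #4: r5=100+4=104
after SUB r7, r7, #1: r7=9-1=8
CMP r7, #6  (cmp 8,6)
BNE top: taken
after LDR r4, [r5]: r4=M[104]=18
after SUB r4, r4, #2: r4=18-2=16
after LDR r4, [r5]: r4=M[104]=18
after AND r4, r4, #63: r4=18&63=18
after LDR r4, [r5]: r4=M[104]=18
after XOR r4, r4, #6: r4=18^6=20
after ADD r5, r5, #4: r5=104+4=108
after SUB r7, r7, #1: r7=8-1=7
CMP r7, #6  (cmp 7,6)
BNE top: taken
after LDR r4, [r5]: r4=M[108]=0
after SUB r4, r4, #2: r4=0-2=-2
after LDR r4, [r5]: r4=M[108]=0
after AND r4, r4, #63: r4=0&63=0
after LDR r4, [r5]: r4=M[108]=0
after XOR r4, r4, #6: r4=0^6=6
after ADD r5, r5, #4: r5=108+4=112
after SUB r7, r7, #1: r7=7-1=6
CMP r7, #6  (cmp 6,6)
BNE top: not taken
STR r4, [104] → M[104]=6
halt.
Total executed instructions: 35.

35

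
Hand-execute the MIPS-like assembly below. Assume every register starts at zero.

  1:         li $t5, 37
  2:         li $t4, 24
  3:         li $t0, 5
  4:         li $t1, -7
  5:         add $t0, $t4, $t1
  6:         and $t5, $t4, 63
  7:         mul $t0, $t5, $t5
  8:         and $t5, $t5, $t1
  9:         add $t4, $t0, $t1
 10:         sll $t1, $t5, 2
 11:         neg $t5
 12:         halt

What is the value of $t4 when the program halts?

li $t5, 37 → $t5=37
li $t4, 24 → $t4=24
li $t0, 5 → $t0=5
li $t1, -7 → $t1=-7
add $t0, $t4, $t1 → $t0=24+(-7)=17
and $t5, $t4, 63 → $t5=24&63=24
mul $t0, $t5, $t5 → $t0=24*24=576
and $t5, $t5, $t1 → $t5=24&(-7)=24
add $t4, $t0, $t1 → $t4=576+(-7)=569
sll $t1, $t5, 2 → $t1=24<<2=96
neg $t5 → $t5=-(24)=-24
halt.

569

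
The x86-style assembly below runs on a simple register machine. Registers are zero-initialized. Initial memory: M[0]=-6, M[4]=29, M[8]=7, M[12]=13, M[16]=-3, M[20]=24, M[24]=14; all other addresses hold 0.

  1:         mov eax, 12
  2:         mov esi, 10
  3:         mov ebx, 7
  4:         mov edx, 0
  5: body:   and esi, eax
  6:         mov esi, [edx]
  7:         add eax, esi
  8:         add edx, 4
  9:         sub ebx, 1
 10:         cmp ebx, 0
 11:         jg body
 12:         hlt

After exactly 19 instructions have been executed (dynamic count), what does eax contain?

mov eax, 12 → eax=12
mov esi, 10 → esi=10
mov ebx, 7 → ebx=7
mov edx, 0 → edx=0
and esi, eax → esi=10&12=8
mov esi, [edx] → esi=M[0]=-6
add eax, esi → eax=12+(-6)=6
add edx, 4 → edx=0+4=4
sub ebx, 1 → ebx=7-1=6
cmp ebx, 0  (cmp 6,0)
jg body: taken
and esi, eax → esi=(-6)&6=2
mov esi, [edx] → esi=M[4]=29
add eax, esi → eax=6+29=35
add edx, 4 → edx=4+4=8
sub ebx, 1 → ebx=6-1=5
cmp ebx, 0  (cmp 5,0)
jg body: taken
and esi, eax → esi=29&35=1
After step 19: eax = 35.

35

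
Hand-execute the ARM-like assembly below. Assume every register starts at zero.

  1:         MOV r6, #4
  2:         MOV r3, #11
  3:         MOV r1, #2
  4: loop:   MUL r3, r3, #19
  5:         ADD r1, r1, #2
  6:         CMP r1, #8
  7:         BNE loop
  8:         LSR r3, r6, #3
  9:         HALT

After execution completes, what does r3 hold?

MOV r6, #4 → r6=4
MOV r3, #11 → r3=11
MOV r1, #2 → r1=2
MUL r3, r3, #19 → r3=11*19=209
ADD r1, r1, #2 → r1=2+2=4
CMP r1, #8  (cmp 4,8)
BNE loop: taken
MUL r3, r3, #19 → r3=209*19=3971
ADD r1, r1, #2 → r1=4+2=6
CMP r1, #8  (cmp 6,8)
BNE loop: taken
MUL r3, r3, #19 → r3=3971*19=75449
ADD r1, r1, #2 → r1=6+2=8
CMP r1, #8  (cmp 8,8)
BNE loop: not taken
LSR r3, r6, #3 → r3=4>>3=0
halt.

0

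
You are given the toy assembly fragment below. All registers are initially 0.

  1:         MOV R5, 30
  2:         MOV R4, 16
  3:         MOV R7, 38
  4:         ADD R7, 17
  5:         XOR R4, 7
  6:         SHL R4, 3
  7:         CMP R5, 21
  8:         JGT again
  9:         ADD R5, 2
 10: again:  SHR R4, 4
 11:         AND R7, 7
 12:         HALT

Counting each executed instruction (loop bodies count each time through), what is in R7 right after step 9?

55

MOV R5, 30 → R5=30
MOV R4, 16 → R4=16
MOV R7, 38 → R7=38
ADD R7, 17 → R7=38+17=55
XOR R4, 7 → R4=16^7=23
SHL R4, 3 → R4=23<<3=184
CMP R5, 21  (cmp 30,21)
JGT again: taken
SHR R4, 4 → R4=184>>4=11
After step 9: R7 = 55.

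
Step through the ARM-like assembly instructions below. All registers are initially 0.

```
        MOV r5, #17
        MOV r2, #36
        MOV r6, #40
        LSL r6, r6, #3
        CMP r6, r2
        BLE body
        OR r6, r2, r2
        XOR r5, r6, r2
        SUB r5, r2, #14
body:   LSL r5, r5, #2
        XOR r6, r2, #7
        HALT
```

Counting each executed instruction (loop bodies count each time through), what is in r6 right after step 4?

320

r5=17
r2=36
r6=40
r6=40<<3=320
After step 4: r6 = 320.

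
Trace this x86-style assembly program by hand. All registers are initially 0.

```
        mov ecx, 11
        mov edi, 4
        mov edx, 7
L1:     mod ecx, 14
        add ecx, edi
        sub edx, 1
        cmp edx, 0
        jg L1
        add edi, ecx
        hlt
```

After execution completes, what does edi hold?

after mov ecx, 11: ecx=11
after mov edi, 4: edi=4
after mov edx, 7: edx=7
after mod ecx, 14: ecx=11%14=11
after add ecx, edi: ecx=11+4=15
after sub edx, 1: edx=7-1=6
cmp edx, 0  (cmp 6,0)
jg L1: taken
after mod ecx, 14: ecx=15%14=1
after add ecx, edi: ecx=1+4=5
after sub edx, 1: edx=6-1=5
cmp edx, 0  (cmp 5,0)
jg L1: taken
after mod ecx, 14: ecx=5%14=5
after add ecx, edi: ecx=5+4=9
after sub edx, 1: edx=5-1=4
cmp edx, 0  (cmp 4,0)
jg L1: taken
after mod ecx, 14: ecx=9%14=9
after add ecx, edi: ecx=9+4=13
after sub edx, 1: edx=4-1=3
cmp edx, 0  (cmp 3,0)
jg L1: taken
after mod ecx, 14: ecx=13%14=13
after add ecx, edi: ecx=13+4=17
after sub edx, 1: edx=3-1=2
cmp edx, 0  (cmp 2,0)
jg L1: taken
after mod ecx, 14: ecx=17%14=3
after add ecx, edi: ecx=3+4=7
after sub edx, 1: edx=2-1=1
cmp edx, 0  (cmp 1,0)
jg L1: taken
after mod ecx, 14: ecx=7%14=7
after add ecx, edi: ecx=7+4=11
after sub edx, 1: edx=1-1=0
cmp edx, 0  (cmp 0,0)
jg L1: not taken
after add edi, ecx: edi=4+11=15
halt.

15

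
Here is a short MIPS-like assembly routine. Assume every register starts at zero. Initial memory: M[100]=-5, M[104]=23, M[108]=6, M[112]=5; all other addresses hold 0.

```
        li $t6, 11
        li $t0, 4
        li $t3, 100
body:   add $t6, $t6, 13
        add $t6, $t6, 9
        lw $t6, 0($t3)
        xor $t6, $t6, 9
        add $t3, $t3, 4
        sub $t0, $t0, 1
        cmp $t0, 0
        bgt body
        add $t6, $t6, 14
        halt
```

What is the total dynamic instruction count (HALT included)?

37

li $t6, 11 → $t6=11
li $t0, 4 → $t0=4
li $t3, 100 → $t3=100
add $t6, $t6, 13 → $t6=11+13=24
add $t6, $t6, 9 → $t6=24+9=33
lw $t6, 0($t3) → $t6=M[100]=-5
xor $t6, $t6, 9 → $t6=(-5)^9=-14
add $t3, $t3, 4 → $t3=100+4=104
sub $t0, $t0, 1 → $t0=4-1=3
cmp $t0, 0  (cmp 3,0)
bgt body: taken
add $t6, $t6, 13 → $t6=(-14)+13=-1
add $t6, $t6, 9 → $t6=(-1)+9=8
lw $t6, 0($t3) → $t6=M[104]=23
xor $t6, $t6, 9 → $t6=23^9=30
add $t3, $t3, 4 → $t3=104+4=108
sub $t0, $t0, 1 → $t0=3-1=2
cmp $t0, 0  (cmp 2,0)
bgt body: taken
add $t6, $t6, 13 → $t6=30+13=43
add $t6, $t6, 9 → $t6=43+9=52
lw $t6, 0($t3) → $t6=M[108]=6
xor $t6, $t6, 9 → $t6=6^9=15
add $t3, $t3, 4 → $t3=108+4=112
sub $t0, $t0, 1 → $t0=2-1=1
cmp $t0, 0  (cmp 1,0)
bgt body: taken
add $t6, $t6, 13 → $t6=15+13=28
add $t6, $t6, 9 → $t6=28+9=37
lw $t6, 0($t3) → $t6=M[112]=5
xor $t6, $t6, 9 → $t6=5^9=12
add $t3, $t3, 4 → $t3=112+4=116
sub $t0, $t0, 1 → $t0=1-1=0
cmp $t0, 0  (cmp 0,0)
bgt body: not taken
add $t6, $t6, 14 → $t6=12+14=26
halt.
Total executed instructions: 37.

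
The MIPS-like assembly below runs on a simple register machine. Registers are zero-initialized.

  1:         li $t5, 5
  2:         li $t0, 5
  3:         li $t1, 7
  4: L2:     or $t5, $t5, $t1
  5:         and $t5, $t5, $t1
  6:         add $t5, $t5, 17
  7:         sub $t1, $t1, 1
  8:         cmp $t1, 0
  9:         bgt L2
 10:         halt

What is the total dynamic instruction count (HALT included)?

46

li $t5, 5 → $t5=5
li $t0, 5 → $t0=5
li $t1, 7 → $t1=7
or $t5, $t5, $t1 → $t5=5|7=7
and $t5, $t5, $t1 → $t5=7&7=7
add $t5, $t5, 17 → $t5=7+17=24
sub $t1, $t1, 1 → $t1=7-1=6
cmp $t1, 0  (cmp 6,0)
bgt L2: taken
or $t5, $t5, $t1 → $t5=24|6=30
and $t5, $t5, $t1 → $t5=30&6=6
add $t5, $t5, 17 → $t5=6+17=23
sub $t1, $t1, 1 → $t1=6-1=5
cmp $t1, 0  (cmp 5,0)
bgt L2: taken
or $t5, $t5, $t1 → $t5=23|5=23
and $t5, $t5, $t1 → $t5=23&5=5
add $t5, $t5, 17 → $t5=5+17=22
sub $t1, $t1, 1 → $t1=5-1=4
cmp $t1, 0  (cmp 4,0)
bgt L2: taken
or $t5, $t5, $t1 → $t5=22|4=22
and $t5, $t5, $t1 → $t5=22&4=4
add $t5, $t5, 17 → $t5=4+17=21
sub $t1, $t1, 1 → $t1=4-1=3
cmp $t1, 0  (cmp 3,0)
bgt L2: taken
or $t5, $t5, $t1 → $t5=21|3=23
and $t5, $t5, $t1 → $t5=23&3=3
add $t5, $t5, 17 → $t5=3+17=20
sub $t1, $t1, 1 → $t1=3-1=2
cmp $t1, 0  (cmp 2,0)
bgt L2: taken
or $t5, $t5, $t1 → $t5=20|2=22
and $t5, $t5, $t1 → $t5=22&2=2
add $t5, $t5, 17 → $t5=2+17=19
sub $t1, $t1, 1 → $t1=2-1=1
cmp $t1, 0  (cmp 1,0)
bgt L2: taken
or $t5, $t5, $t1 → $t5=19|1=19
and $t5, $t5, $t1 → $t5=19&1=1
add $t5, $t5, 17 → $t5=1+17=18
sub $t1, $t1, 1 → $t1=1-1=0
cmp $t1, 0  (cmp 0,0)
bgt L2: not taken
halt.
Total executed instructions: 46.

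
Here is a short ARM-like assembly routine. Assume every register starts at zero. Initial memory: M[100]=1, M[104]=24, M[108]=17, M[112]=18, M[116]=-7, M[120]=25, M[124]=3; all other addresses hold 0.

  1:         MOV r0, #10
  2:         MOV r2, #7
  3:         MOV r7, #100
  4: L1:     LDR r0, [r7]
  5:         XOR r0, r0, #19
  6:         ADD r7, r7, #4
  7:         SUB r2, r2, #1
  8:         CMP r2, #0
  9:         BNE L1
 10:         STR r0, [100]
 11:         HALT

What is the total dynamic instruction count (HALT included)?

47

r0=10
r2=7
r7=100
r0=M[100]=1
r0=1^19=18
r7=100+4=104
r2=7-1=6
CMP r2, #0  (cmp 6,0)
BNE L1: taken
r0=M[104]=24
r0=24^19=11
r7=104+4=108
r2=6-1=5
CMP r2, #0  (cmp 5,0)
BNE L1: taken
r0=M[108]=17
r0=17^19=2
r7=108+4=112
r2=5-1=4
CMP r2, #0  (cmp 4,0)
BNE L1: taken
r0=M[112]=18
r0=18^19=1
r7=112+4=116
r2=4-1=3
CMP r2, #0  (cmp 3,0)
BNE L1: taken
r0=M[116]=-7
r0=(-7)^19=-22
r7=116+4=120
r2=3-1=2
CMP r2, #0  (cmp 2,0)
BNE L1: taken
r0=M[120]=25
r0=25^19=10
r7=120+4=124
r2=2-1=1
CMP r2, #0  (cmp 1,0)
BNE L1: taken
r0=M[124]=3
r0=3^19=16
r7=124+4=128
r2=1-1=0
CMP r2, #0  (cmp 0,0)
BNE L1: not taken
STR r0, [100] → M[100]=16
halt.
Total executed instructions: 47.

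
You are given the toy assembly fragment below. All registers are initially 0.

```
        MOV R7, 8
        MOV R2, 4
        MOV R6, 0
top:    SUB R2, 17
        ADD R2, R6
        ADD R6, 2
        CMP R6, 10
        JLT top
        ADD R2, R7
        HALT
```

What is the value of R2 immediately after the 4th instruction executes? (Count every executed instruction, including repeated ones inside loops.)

-13

MOV R7, 8 → R7=8
MOV R2, 4 → R2=4
MOV R6, 0 → R6=0
SUB R2, 17 → R2=4-17=-13
After step 4: R2 = -13.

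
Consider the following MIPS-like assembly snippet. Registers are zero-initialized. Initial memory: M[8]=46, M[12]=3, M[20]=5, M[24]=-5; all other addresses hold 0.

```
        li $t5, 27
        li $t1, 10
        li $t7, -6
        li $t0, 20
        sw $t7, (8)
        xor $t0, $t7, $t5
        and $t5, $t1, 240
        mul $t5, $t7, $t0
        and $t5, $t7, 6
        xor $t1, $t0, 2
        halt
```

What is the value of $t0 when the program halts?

-31

after li $t5, 27: $t5=27
after li $t1, 10: $t1=10
after li $t7, -6: $t7=-6
after li $t0, 20: $t0=20
sw $t7, (8) → M[8]=-6
after xor $t0, $t7, $t5: $t0=(-6)^27=-31
after and $t5, $t1, 240: $t5=10&240=0
after mul $t5, $t7, $t0: $t5=(-6)*(-31)=186
after and $t5, $t7, 6: $t5=(-6)&6=2
after xor $t1, $t0, 2: $t1=(-31)^2=-29
halt.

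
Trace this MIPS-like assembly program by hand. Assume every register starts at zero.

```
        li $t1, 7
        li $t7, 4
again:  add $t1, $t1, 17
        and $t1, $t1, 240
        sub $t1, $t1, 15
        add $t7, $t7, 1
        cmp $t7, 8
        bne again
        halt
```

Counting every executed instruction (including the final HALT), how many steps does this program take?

after li $t1, 7: $t1=7
after li $t7, 4: $t7=4
after add $t1, $t1, 17: $t1=7+17=24
after and $t1, $t1, 240: $t1=24&240=16
after sub $t1, $t1, 15: $t1=16-15=1
after add $t7, $t7, 1: $t7=4+1=5
cmp $t7, 8  (cmp 5,8)
bne again: taken
after add $t1, $t1, 17: $t1=1+17=18
after and $t1, $t1, 240: $t1=18&240=16
after sub $t1, $t1, 15: $t1=16-15=1
after add $t7, $t7, 1: $t7=5+1=6
cmp $t7, 8  (cmp 6,8)
bne again: taken
after add $t1, $t1, 17: $t1=1+17=18
after and $t1, $t1, 240: $t1=18&240=16
after sub $t1, $t1, 15: $t1=16-15=1
after add $t7, $t7, 1: $t7=6+1=7
cmp $t7, 8  (cmp 7,8)
bne again: taken
after add $t1, $t1, 17: $t1=1+17=18
after and $t1, $t1, 240: $t1=18&240=16
after sub $t1, $t1, 15: $t1=16-15=1
after add $t7, $t7, 1: $t7=7+1=8
cmp $t7, 8  (cmp 8,8)
bne again: not taken
halt.
Total executed instructions: 27.

27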